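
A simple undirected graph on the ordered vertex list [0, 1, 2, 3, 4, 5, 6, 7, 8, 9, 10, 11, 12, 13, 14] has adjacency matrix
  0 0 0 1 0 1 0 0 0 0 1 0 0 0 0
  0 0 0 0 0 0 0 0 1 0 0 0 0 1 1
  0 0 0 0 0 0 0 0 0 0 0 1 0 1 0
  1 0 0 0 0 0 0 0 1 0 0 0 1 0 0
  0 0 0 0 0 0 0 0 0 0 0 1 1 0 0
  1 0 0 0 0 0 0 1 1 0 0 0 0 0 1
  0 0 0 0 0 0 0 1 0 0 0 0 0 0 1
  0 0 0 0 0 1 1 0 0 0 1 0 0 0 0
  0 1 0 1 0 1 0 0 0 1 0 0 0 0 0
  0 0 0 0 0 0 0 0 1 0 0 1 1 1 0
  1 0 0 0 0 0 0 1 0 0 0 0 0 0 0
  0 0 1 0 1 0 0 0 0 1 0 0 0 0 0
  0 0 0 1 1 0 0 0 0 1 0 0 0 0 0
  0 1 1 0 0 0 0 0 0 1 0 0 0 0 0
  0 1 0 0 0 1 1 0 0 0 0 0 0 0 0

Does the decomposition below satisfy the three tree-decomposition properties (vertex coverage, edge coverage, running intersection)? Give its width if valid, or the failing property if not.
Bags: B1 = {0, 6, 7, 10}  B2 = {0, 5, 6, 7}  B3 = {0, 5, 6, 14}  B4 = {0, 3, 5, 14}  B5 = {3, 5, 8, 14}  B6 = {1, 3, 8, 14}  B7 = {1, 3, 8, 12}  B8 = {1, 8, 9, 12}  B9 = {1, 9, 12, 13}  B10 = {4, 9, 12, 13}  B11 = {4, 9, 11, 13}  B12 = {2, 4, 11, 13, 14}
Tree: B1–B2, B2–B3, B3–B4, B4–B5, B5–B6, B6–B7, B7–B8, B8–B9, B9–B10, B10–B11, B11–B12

No — bags containing vertex 14 are not connected in the tree.

A tree decomposition must satisfy three properties: every vertex lies in some bag; for every edge, both endpoints lie together in some bag; and for every vertex, the bags containing it form a connected subtree. Here bags containing vertex 14 are not connected in the tree, so the decomposition is invalid.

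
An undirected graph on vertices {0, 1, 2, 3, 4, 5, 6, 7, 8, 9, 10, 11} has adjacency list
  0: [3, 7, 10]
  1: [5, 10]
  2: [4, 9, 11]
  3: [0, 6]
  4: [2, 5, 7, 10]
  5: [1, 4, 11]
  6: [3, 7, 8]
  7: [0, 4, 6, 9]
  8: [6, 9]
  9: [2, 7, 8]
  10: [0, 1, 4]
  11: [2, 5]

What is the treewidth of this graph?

3

A width-3 tree decomposition is:
Bags: B1 = {3, 6, 8, 9}  B2 = {3, 6, 7, 9}  B3 = {0, 3, 7, 9}  B4 = {0, 2, 7, 9}  B5 = {0, 2, 4, 7}  B6 = {0, 2, 4, 10}  B7 = {2, 4, 10, 11}  B8 = {4, 5, 10, 11}  B9 = {1, 5, 10, 11}
Tree: B1–B2, B2–B3, B3–B4, B4–B5, B5–B6, B6–B7, B7–B8, B8–B9
Each bag holds 4 vertices, so the decomposition has width 3, which upper-bounds the treewidth. For the lower bound: the 4 vertex sets {3,6,8}, {9}, {7}, {0,2,4,10} are disjoint, each induces a connected subgraph, and every pair is joined by at least one edge of G. Contracting each set to a single vertex therefore yields K_{4} as a minor, and since treewidth is minor-monotone, tw(G) ≥ tw(K_{4}) = 3. Hence tw(G) = 3 exactly.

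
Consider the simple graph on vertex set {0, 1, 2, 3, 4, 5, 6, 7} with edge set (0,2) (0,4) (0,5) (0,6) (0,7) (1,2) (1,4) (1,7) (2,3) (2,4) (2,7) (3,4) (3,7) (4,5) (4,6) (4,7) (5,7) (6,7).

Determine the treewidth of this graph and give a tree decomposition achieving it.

Each bag holds 4 vertices, so the decomposition has width 3, which upper-bounds the treewidth. Conversely, {0, 2, 4, 7} is a clique of size 4, and the vertices of any clique must share a bag in every tree decomposition; so some bag has ≥ 4 vertices and tw(G) ≥ 3. The upper and lower bounds meet at 3, so that is the treewidth.

Treewidth 3.
Bags: B1 = {2, 3, 4, 7}  B2 = {0, 2, 4, 7}  B3 = {0, 4, 5, 7}  B4 = {1, 2, 4, 7}  B5 = {0, 4, 6, 7}
Tree: B1–B2, B2–B3, B2–B4, B3–B5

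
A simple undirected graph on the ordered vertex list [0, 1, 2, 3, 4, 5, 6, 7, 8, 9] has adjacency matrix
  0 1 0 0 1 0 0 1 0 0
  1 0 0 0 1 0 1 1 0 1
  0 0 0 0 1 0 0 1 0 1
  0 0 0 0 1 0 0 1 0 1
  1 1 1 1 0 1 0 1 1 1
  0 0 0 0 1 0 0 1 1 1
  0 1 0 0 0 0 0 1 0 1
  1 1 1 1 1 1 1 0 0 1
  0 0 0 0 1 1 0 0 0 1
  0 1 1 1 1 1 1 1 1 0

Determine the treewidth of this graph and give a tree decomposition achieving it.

Every bag has size at most 4, so the width is 4 − 1 = 3 and tw(G) ≤ 3. Conversely, {4, 5, 8, 9} is a clique of size 4, and the vertices of any clique must share a bag in every tree decomposition; so some bag has ≥ 4 vertices and tw(G) ≥ 3. Therefore the treewidth is 3.

Treewidth 3.
Bags: B1 = {4, 5, 7, 9}  B2 = {4, 5, 8, 9}  B3 = {1, 4, 7, 9}  B4 = {3, 4, 7, 9}  B5 = {2, 4, 7, 9}  B6 = {1, 6, 7, 9}  B7 = {0, 1, 4, 7}
Tree: B1–B2, B1–B3, B1–B4, B3–B5, B3–B6, B3–B7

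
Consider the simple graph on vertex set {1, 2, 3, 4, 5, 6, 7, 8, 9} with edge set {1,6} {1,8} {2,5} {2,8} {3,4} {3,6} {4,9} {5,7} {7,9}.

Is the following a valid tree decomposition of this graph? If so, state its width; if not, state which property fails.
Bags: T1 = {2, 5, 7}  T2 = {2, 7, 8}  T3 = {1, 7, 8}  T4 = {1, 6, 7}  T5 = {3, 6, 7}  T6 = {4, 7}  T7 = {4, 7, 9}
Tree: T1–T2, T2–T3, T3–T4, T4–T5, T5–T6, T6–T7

No — edge (3,4) lies in no bag.

A tree decomposition must satisfy three properties: every vertex lies in some bag; for every edge, both endpoints lie together in some bag; and for every vertex, the bags containing it form a connected subtree. Here edge (3,4) lies in no bag, so the decomposition is invalid.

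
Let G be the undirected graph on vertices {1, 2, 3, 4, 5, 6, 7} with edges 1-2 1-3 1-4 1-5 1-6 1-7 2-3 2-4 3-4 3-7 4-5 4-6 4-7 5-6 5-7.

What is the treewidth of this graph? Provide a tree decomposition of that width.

Each bag holds 4 vertices, so the decomposition has width 3, which upper-bounds the treewidth. For the lower bound, the 4 vertices {1, 2, 3, 4} are pairwise adjacent, and any tree decomposition puts a clique entirely inside one bag — forcing width ≥ 3. Combining the bounds, tw(G) = 3.

Treewidth 3.
Bags: B1 = {1, 4, 5, 7}  B2 = {1, 3, 4, 7}  B3 = {1, 2, 3, 4}  B4 = {1, 4, 5, 6}
Tree: B1–B2, B2–B3, B1–B4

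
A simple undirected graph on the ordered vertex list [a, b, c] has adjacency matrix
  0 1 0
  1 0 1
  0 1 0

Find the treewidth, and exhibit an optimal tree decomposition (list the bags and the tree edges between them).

The largest bag has 2 vertices, giving width 1; this decomposition certifies tw(G) ≤ 1. Any graph with an edge has treewidth ≥ 1, and G has the edge b–a. The upper and lower bounds meet at 1, so that is the treewidth.

Treewidth 1.
One optimal decomposition is:
Bags: B1 = {a, b}  B2 = {b, c}
Tree: B1–B2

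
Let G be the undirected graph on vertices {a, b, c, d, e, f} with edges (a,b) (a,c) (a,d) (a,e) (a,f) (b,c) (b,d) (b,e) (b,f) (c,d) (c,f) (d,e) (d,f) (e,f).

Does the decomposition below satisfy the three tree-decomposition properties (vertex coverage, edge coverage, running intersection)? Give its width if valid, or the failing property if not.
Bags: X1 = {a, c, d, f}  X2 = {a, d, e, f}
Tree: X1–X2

A tree decomposition must satisfy three properties: every vertex lies in some bag; for every edge, both endpoints lie together in some bag; and for every vertex, the bags containing it form a connected subtree. Here vertex b appears in no bag, so the decomposition is invalid.

No — vertex b appears in no bag.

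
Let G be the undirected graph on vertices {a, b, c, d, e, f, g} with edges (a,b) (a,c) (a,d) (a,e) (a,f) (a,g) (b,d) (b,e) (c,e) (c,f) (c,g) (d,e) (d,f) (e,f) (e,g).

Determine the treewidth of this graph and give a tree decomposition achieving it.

Treewidth 3.
One optimal decomposition is:
Bags: B1 = {a, c, e, f}  B2 = {a, d, e, f}  B3 = {a, b, d, e}  B4 = {a, c, e, g}
Tree: B1–B2, B2–B3, B1–B4

Each bag holds 4 vertices, so the decomposition has width 3, which upper-bounds the treewidth. For the lower bound, the 4 vertices {a, d, e, f} are pairwise adjacent, and any tree decomposition puts a clique entirely inside one bag — forcing width ≥ 3. Combining the bounds, tw(G) = 3.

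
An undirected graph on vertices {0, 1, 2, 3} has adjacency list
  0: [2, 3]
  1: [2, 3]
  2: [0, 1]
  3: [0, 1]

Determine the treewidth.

A width-2 tree decomposition is:
Bags: B1 = {0, 1, 2}  B2 = {0, 1, 3}
Tree: B1–B2
Each bag holds 3 vertices, so the decomposition has width 2, which upper-bounds the treewidth. Since 1–2–0–3–1 is a cycle in G, G is not acyclic. Forests are exactly the graphs of treewidth ≤ 1, so tw(G) ≥ 2. Combining the bounds, tw(G) = 2.

2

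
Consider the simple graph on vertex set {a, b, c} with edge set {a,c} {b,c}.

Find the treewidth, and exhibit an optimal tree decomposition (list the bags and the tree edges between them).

The largest bag has 2 vertices, giving width 1; this decomposition certifies tw(G) ≤ 1. Any graph with an edge has treewidth ≥ 1, and G has the edge c–a. Combining the bounds, tw(G) = 1.

Treewidth 1.
One optimal decomposition is:
Bags: B1 = {a, c}  B2 = {b, c}
Tree: B1–B2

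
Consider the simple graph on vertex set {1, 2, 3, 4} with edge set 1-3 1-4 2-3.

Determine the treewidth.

A width-1 tree decomposition is:
Bags: B1 = {1, 4}  B2 = {1, 3}  B3 = {2, 3}
Tree: B1–B2, B2–B3
The largest bag has 2 vertices, giving width 1; this decomposition certifies tw(G) ≤ 1. Any graph with an edge has treewidth ≥ 1, and G has the edge 1–4. Therefore the treewidth is 1.

1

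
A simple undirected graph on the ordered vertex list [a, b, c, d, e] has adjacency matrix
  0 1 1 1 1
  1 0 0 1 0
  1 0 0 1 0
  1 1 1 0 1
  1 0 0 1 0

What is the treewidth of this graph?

A width-2 tree decomposition is:
Bags: B1 = {a, d, e}  B2 = {a, b, d}  B3 = {a, c, d}
Tree: B1–B2, B2–B3
Each bag holds 3 vertices, so the decomposition has width 2, which upper-bounds the treewidth. On the other hand G contains the 3-clique {a, d, e}. A clique must lie in a single bag of any decomposition, so no decomposition can have width below 2. Hence tw(G) = 2 exactly.

2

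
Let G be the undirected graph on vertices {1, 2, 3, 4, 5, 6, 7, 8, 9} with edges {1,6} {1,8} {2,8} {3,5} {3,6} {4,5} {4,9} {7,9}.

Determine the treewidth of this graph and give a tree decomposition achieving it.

Treewidth 1.
Bags: B1 = {2, 8}  B2 = {1, 8}  B3 = {1, 6}  B4 = {3, 6}  B5 = {3, 5}  B6 = {4, 5}  B7 = {4, 9}  B8 = {7, 9}
Tree: B1–B2, B2–B3, B3–B4, B4–B5, B5–B6, B6–B7, B7–B8

Every bag has size at most 2, so the width is 2 − 1 = 1 and tw(G) ≤ 1. Any graph with an edge has treewidth ≥ 1, and G has the edge 2–8. The upper and lower bounds meet at 1, so that is the treewidth.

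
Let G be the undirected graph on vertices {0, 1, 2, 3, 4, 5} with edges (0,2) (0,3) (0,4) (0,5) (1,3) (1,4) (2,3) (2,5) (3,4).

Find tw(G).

2

A width-2 tree decomposition is:
Bags: B1 = {1, 3, 4}  B2 = {0, 3, 4}  B3 = {0, 2, 3}  B4 = {0, 2, 5}
Tree: B1–B2, B2–B3, B3–B4
The largest bag has 3 vertices, giving width 2; this decomposition certifies tw(G) ≤ 2. On the other hand G contains the 3-clique {0, 2, 3}. A clique must lie in a single bag of any decomposition, so no decomposition can have width below 2. The upper and lower bounds meet at 2, so that is the treewidth.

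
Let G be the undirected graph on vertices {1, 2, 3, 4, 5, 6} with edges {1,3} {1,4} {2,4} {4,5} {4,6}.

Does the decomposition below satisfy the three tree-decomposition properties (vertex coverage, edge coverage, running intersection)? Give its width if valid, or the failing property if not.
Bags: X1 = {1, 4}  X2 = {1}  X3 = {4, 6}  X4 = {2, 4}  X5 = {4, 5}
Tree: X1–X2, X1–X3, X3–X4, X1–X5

No — vertex 3 appears in no bag.

A tree decomposition must satisfy three properties: every vertex lies in some bag; for every edge, both endpoints lie together in some bag; and for every vertex, the bags containing it form a connected subtree. Here vertex 3 appears in no bag, so the decomposition is invalid.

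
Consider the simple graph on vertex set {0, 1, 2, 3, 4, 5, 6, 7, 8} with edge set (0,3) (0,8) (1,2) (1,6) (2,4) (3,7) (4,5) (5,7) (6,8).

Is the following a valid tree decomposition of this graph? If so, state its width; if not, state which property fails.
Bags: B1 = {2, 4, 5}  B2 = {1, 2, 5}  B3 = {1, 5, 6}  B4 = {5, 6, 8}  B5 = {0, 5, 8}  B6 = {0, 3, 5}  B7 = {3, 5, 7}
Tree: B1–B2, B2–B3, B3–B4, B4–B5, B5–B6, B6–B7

Yes; width 2.

Vertex coverage: the bags together contain {0, 1, 2, 3, 4, 5, 6, 7, 8}, the full vertex set. Edge coverage: each edge of G has both endpoints in at least one bag. Running intersection: for every vertex, the bags containing it form a connected subtree. All three properties hold, so this is a valid tree decomposition of width max|bag| − 1 = 2, and hence tw(G) ≤ 2.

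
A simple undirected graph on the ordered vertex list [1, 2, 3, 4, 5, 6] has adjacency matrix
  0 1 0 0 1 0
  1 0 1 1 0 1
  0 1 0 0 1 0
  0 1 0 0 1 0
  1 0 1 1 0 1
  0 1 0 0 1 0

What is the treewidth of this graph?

2

A width-2 tree decomposition is:
Bags: B1 = {2, 4, 5}  B2 = {1, 2, 5}  B3 = {2, 3, 5}  B4 = {2, 5, 6}
Tree: B1–B2, B2–B3, B3–B4
Every bag has size at most 3, so the width is 3 − 1 = 2 and tw(G) ≤ 2. Since 4–5–1–2–4 is a cycle in G, G is not acyclic. Forests are exactly the graphs of treewidth ≤ 1, so tw(G) ≥ 2. Combining the bounds, tw(G) = 2.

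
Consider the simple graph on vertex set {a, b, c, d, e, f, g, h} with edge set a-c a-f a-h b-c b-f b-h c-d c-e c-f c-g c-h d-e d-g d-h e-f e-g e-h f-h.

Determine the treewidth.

3

A width-3 tree decomposition is:
Bags: B1 = {c, e, f, h}  B2 = {c, d, e, h}  B3 = {a, c, f, h}  B4 = {b, c, f, h}  B5 = {c, d, e, g}
Tree: B1–B2, B1–B3, B3–B4, B2–B5
The largest bag has 4 vertices, giving width 3; this decomposition certifies tw(G) ≤ 3. For the lower bound, the 4 vertices {c, d, e, g} are pairwise adjacent, and any tree decomposition puts a clique entirely inside one bag — forcing width ≥ 3. Combining the bounds, tw(G) = 3.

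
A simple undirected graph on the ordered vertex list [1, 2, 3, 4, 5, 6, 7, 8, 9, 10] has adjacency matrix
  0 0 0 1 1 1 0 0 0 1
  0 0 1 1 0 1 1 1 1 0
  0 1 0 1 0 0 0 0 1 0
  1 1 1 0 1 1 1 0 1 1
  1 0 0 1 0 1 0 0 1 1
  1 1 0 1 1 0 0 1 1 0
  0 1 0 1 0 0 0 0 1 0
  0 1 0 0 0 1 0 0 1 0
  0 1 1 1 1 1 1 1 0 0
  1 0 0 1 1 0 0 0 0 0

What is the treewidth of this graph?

3

A width-3 tree decomposition is:
Bags: B1 = {1, 4, 5, 6}  B2 = {4, 5, 6, 9}  B3 = {2, 4, 6, 9}  B4 = {2, 6, 8, 9}  B5 = {1, 4, 5, 10}  B6 = {2, 4, 7, 9}  B7 = {2, 3, 4, 9}
Tree: B1–B2, B2–B3, B3–B4, B1–B5, B3–B6, B6–B7
Each bag holds 4 vertices, so the decomposition has width 3, which upper-bounds the treewidth. On the other hand G contains the 4-clique {2, 6, 8, 9}. A clique must lie in a single bag of any decomposition, so no decomposition can have width below 3. Combining the bounds, tw(G) = 3.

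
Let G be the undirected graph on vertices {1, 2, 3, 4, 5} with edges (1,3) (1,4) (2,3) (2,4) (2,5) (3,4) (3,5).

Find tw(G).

2

A width-2 tree decomposition is:
Bags: B1 = {1, 3, 4}  B2 = {2, 3, 4}  B3 = {2, 3, 5}
Tree: B1–B2, B2–B3
The largest bag has 3 vertices, giving width 2; this decomposition certifies tw(G) ≤ 2. Conversely, {1, 3, 4} is a clique of size 3, and the vertices of any clique must share a bag in every tree decomposition; so some bag has ≥ 3 vertices and tw(G) ≥ 2. Therefore the treewidth is 2.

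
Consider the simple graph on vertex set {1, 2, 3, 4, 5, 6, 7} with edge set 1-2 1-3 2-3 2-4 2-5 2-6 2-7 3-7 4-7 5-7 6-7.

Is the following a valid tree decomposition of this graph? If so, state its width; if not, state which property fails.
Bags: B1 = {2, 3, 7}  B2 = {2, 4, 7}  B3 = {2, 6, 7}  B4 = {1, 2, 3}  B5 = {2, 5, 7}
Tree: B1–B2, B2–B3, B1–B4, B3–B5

Checking the three conditions: (i) the bags cover all of {1, 2, 3, 4, 5, 6, 7}; (ii) for each edge, some bag contains both endpoints; (iii) the bags containing any fixed vertex form a subtree. All hold, so the decomposition is valid with width 3 − 1 = 2.

Yes; width 2.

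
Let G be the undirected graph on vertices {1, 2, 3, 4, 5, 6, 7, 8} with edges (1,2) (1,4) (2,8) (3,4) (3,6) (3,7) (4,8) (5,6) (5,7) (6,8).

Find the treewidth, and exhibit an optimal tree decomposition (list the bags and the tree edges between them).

Treewidth 2.
One optimal decomposition is:
Bags: B1 = {3, 5, 7}  B2 = {3, 5, 6}  B3 = {3, 4, 6}  B4 = {4, 6, 8}  B5 = {1, 4, 8}  B6 = {1, 2, 8}
Tree: B1–B2, B2–B3, B3–B4, B4–B5, B5–B6

Every bag has size at most 3, so the width is 3 − 1 = 2 and tw(G) ≤ 2. Since 7–5–6–3–7 is a cycle in G, G is not acyclic. Forests are exactly the graphs of treewidth ≤ 1, so tw(G) ≥ 2. Hence tw(G) = 2 exactly.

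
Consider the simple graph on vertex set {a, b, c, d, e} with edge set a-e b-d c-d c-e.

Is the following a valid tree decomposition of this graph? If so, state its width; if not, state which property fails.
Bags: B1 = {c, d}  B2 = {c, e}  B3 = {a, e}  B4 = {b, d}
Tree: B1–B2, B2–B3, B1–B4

Checking the three conditions: (i) the bags cover all of {a, b, c, d, e}; (ii) for each edge, some bag contains both endpoints; (iii) the bags containing any fixed vertex form a subtree. All hold, so the decomposition is valid with width 2 − 1 = 1.

Yes; width 1.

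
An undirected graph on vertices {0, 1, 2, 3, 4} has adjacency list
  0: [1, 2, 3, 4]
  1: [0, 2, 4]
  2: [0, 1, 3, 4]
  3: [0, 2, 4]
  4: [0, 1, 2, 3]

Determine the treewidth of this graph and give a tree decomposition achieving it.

Treewidth 3.
One optimal decomposition is:
Bags: B1 = {0, 1, 2, 4}  B2 = {0, 2, 3, 4}
Tree: B1–B2

The largest bag has 4 vertices, giving width 3; this decomposition certifies tw(G) ≤ 3. Conversely, {0, 1, 2, 4} is a clique of size 4, and the vertices of any clique must share a bag in every tree decomposition; so some bag has ≥ 4 vertices and tw(G) ≥ 3. The upper and lower bounds meet at 3, so that is the treewidth.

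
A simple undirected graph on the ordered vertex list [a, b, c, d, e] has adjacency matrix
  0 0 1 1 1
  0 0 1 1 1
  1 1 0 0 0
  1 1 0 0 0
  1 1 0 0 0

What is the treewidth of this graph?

A width-2 tree decomposition is:
Bags: B1 = {a, b, e}  B2 = {a, b, d}  B3 = {a, b, c}
Tree: B1–B2, B2–B3
Each bag holds 3 vertices, so the decomposition has width 2, which upper-bounds the treewidth. Since e–b–d–a–e is a cycle in G, G is not acyclic. Forests are exactly the graphs of treewidth ≤ 1, so tw(G) ≥ 2. Therefore the treewidth is 2.

2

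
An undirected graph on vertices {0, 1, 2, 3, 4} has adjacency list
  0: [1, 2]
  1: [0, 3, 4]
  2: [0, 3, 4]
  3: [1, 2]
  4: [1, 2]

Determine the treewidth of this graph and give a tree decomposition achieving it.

Treewidth 2.
Bags: B1 = {0, 1, 2}  B2 = {1, 2, 3}  B3 = {1, 2, 4}
Tree: B1–B2, B2–B3

Every bag has size at most 3, so the width is 3 − 1 = 2 and tw(G) ≤ 2. For the lower bound, G contains the cycle 1–0–2–3–1, so G is not a forest; only forests have treewidth ≤ 1, hence tw(G) ≥ 2. Hence tw(G) = 2 exactly.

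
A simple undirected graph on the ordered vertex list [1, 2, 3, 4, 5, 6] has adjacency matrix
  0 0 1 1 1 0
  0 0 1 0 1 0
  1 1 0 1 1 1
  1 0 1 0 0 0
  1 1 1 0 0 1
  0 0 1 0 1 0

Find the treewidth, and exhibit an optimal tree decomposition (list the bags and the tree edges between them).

Each bag holds 3 vertices, so the decomposition has width 2, which upper-bounds the treewidth. For the lower bound, the 3 vertices {1, 3, 4} are pairwise adjacent, and any tree decomposition puts a clique entirely inside one bag — forcing width ≥ 2. The upper and lower bounds meet at 2, so that is the treewidth.

Treewidth 2.
One optimal decomposition is:
Bags: B1 = {1, 3, 5}  B2 = {3, 5, 6}  B3 = {2, 3, 5}  B4 = {1, 3, 4}
Tree: B1–B2, B2–B3, B1–B4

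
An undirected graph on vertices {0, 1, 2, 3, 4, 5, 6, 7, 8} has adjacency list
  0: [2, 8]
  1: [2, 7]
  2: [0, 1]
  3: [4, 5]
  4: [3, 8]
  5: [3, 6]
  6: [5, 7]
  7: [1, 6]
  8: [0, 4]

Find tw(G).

2

A width-2 tree decomposition is:
Bags: B1 = {3, 4, 8}  B2 = {0, 3, 8}  B3 = {0, 2, 3}  B4 = {1, 2, 3}  B5 = {1, 3, 7}  B6 = {3, 6, 7}  B7 = {3, 5, 6}
Tree: B1–B2, B2–B3, B3–B4, B4–B5, B5–B6, B6–B7
The largest bag has 3 vertices, giving width 2; this decomposition certifies tw(G) ≤ 2. For the lower bound, G contains the cycle 3–4–8–0–2–1–7–6–5–3, so G is not a forest; only forests have treewidth ≤ 1, hence tw(G) ≥ 2. Therefore the treewidth is 2.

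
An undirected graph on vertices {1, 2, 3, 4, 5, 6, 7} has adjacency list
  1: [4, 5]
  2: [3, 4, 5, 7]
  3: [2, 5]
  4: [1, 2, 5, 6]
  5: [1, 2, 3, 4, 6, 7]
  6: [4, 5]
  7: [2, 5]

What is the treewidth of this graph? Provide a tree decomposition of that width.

Treewidth 2.
One such decomposition:
Bags: B1 = {1, 4, 5}  B2 = {2, 4, 5}  B3 = {2, 5, 7}  B4 = {2, 3, 5}  B5 = {4, 5, 6}
Tree: B1–B2, B2–B3, B3–B4, B1–B5

Every bag has size at most 3, so the width is 3 − 1 = 2 and tw(G) ≤ 2. Conversely, {1, 4, 5} is a clique of size 3, and the vertices of any clique must share a bag in every tree decomposition; so some bag has ≥ 3 vertices and tw(G) ≥ 2. Therefore the treewidth is 2.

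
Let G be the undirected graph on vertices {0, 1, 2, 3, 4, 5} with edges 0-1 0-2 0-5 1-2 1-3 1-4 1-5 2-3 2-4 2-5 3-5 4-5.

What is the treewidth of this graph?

A width-3 tree decomposition is:
Bags: B1 = {0, 1, 2, 5}  B2 = {1, 2, 4, 5}  B3 = {1, 2, 3, 5}
Tree: B1–B2, B2–B3
Each bag holds 4 vertices, so the decomposition has width 3, which upper-bounds the treewidth. For the lower bound, the 4 vertices {0, 1, 2, 5} are pairwise adjacent, and any tree decomposition puts a clique entirely inside one bag — forcing width ≥ 3. Hence tw(G) = 3 exactly.

3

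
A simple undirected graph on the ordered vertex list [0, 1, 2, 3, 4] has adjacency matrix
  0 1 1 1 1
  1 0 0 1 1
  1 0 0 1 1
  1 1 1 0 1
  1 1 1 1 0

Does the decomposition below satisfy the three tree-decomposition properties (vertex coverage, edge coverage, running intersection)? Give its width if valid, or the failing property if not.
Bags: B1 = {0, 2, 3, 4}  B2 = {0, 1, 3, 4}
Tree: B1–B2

Yes; width 3.

Checking the three conditions: (i) the bags cover all of {0, 1, 2, 3, 4}; (ii) for each edge, some bag contains both endpoints; (iii) the bags containing any fixed vertex form a subtree. All hold, so the decomposition is valid with width 4 − 1 = 3.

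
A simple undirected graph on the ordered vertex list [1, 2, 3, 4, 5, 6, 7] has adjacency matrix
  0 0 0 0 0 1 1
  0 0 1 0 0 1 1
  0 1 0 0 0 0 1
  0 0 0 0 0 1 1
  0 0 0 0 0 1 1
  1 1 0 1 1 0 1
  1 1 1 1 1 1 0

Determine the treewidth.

A width-2 tree decomposition is:
Bags: B1 = {4, 6, 7}  B2 = {2, 6, 7}  B3 = {5, 6, 7}  B4 = {1, 6, 7}  B5 = {2, 3, 7}
Tree: B1–B2, B1–B3, B2–B4, B2–B5
Each bag holds 3 vertices, so the decomposition has width 2, which upper-bounds the treewidth. For the lower bound, the 3 vertices {2, 3, 7} are pairwise adjacent, and any tree decomposition puts a clique entirely inside one bag — forcing width ≥ 2. Therefore the treewidth is 2.

2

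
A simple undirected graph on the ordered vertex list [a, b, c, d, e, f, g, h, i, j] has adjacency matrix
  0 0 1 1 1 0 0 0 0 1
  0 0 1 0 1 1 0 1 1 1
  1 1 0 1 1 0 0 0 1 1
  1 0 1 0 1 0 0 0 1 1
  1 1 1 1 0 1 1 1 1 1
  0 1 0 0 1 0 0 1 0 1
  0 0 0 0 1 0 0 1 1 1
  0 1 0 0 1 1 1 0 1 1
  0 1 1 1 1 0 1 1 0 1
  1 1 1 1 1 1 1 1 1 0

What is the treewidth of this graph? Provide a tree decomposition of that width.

The largest bag has 5 vertices, giving width 4; this decomposition certifies tw(G) ≤ 4. For the lower bound, the 5 vertices {a, c, d, e, j} are pairwise adjacent, and any tree decomposition puts a clique entirely inside one bag — forcing width ≥ 4. Hence tw(G) = 4 exactly.

Treewidth 4.
One optimal decomposition is:
Bags: B1 = {b, e, h, i, j}  B2 = {b, c, e, i, j}  B3 = {e, g, h, i, j}  B4 = {c, d, e, i, j}  B5 = {b, e, f, h, j}  B6 = {a, c, d, e, j}
Tree: B1–B2, B1–B3, B2–B4, B1–B5, B4–B6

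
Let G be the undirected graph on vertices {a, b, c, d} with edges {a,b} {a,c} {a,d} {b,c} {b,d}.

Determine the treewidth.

A width-2 tree decomposition is:
Bags: B1 = {a, b, c}  B2 = {a, b, d}
Tree: B1–B2
Every bag has size at most 3, so the width is 3 − 1 = 2 and tw(G) ≤ 2. Conversely, {a, b, d} is a clique of size 3, and the vertices of any clique must share a bag in every tree decomposition; so some bag has ≥ 3 vertices and tw(G) ≥ 2. Hence tw(G) = 2 exactly.

2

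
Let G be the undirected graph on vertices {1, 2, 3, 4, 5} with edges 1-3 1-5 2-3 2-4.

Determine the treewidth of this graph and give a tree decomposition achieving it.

The largest bag has 2 vertices, giving width 1; this decomposition certifies tw(G) ≤ 1. Any graph with an edge has treewidth ≥ 1, and G has the edge 4–2. Hence tw(G) = 1 exactly.

Treewidth 1.
One such decomposition:
Bags: B1 = {2, 4}  B2 = {2, 3}  B3 = {1, 3}  B4 = {1, 5}
Tree: B1–B2, B2–B3, B3–B4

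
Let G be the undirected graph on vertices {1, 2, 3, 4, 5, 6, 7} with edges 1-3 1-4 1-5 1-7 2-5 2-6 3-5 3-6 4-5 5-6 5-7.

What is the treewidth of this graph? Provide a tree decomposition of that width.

Treewidth 2.
One optimal decomposition is:
Bags: B1 = {1, 5, 7}  B2 = {1, 3, 5}  B3 = {3, 5, 6}  B4 = {1, 4, 5}  B5 = {2, 5, 6}
Tree: B1–B2, B2–B3, B2–B4, B3–B5

Each bag holds 3 vertices, so the decomposition has width 2, which upper-bounds the treewidth. On the other hand G contains the 3-clique {1, 3, 5}. A clique must lie in a single bag of any decomposition, so no decomposition can have width below 2. The upper and lower bounds meet at 2, so that is the treewidth.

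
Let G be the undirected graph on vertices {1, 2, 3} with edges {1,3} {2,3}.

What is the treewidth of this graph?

A width-1 tree decomposition is:
Bags: B1 = {1, 3}  B2 = {2, 3}
Tree: B1–B2
Every bag has size at most 2, so the width is 2 − 1 = 1 and tw(G) ≤ 1. Since G has at least one edge (e.g. 3–1), it is not an edgeless graph, so tw(G) ≥ 1. Therefore the treewidth is 1.

1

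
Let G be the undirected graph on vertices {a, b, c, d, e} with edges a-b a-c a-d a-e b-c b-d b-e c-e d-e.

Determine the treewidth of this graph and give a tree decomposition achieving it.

Treewidth 3.
Bags: B1 = {a, b, c, e}  B2 = {a, b, d, e}
Tree: B1–B2

Every bag has size at most 4, so the width is 4 − 1 = 3 and tw(G) ≤ 3. For the lower bound, the 4 vertices {a, b, d, e} are pairwise adjacent, and any tree decomposition puts a clique entirely inside one bag — forcing width ≥ 3. Therefore the treewidth is 3.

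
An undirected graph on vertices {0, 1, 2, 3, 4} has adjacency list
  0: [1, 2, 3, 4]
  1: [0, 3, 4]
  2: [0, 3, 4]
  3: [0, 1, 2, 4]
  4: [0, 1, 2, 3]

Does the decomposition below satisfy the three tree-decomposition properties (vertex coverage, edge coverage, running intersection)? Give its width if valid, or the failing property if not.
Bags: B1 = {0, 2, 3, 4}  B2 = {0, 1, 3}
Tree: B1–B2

No — edge (4,1) lies in no bag.

A tree decomposition must satisfy three properties: every vertex lies in some bag; for every edge, both endpoints lie together in some bag; and for every vertex, the bags containing it form a connected subtree. Here edge (4,1) lies in no bag, so the decomposition is invalid.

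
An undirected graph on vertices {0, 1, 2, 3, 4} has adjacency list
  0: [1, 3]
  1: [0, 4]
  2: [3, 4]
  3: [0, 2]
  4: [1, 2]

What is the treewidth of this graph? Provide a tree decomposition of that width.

Every bag has size at most 3, so the width is 3 − 1 = 2 and tw(G) ≤ 2. The edges 1–0–3–2–4–1 form a cycle, so G is not a tree and its treewidth is at least 2. Combining the bounds, tw(G) = 2.

Treewidth 2.
One such decomposition:
Bags: B1 = {0, 1, 3}  B2 = {1, 2, 3}  B3 = {1, 2, 4}
Tree: B1–B2, B2–B3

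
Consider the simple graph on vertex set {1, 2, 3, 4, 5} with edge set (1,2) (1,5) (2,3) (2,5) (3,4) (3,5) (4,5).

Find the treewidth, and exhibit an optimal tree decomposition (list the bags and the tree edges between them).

Treewidth 2.
One such decomposition:
Bags: B1 = {1, 2, 5}  B2 = {2, 3, 5}  B3 = {3, 4, 5}
Tree: B1–B2, B2–B3

Each bag holds 3 vertices, so the decomposition has width 2, which upper-bounds the treewidth. On the other hand G contains the 3-clique {1, 2, 5}. A clique must lie in a single bag of any decomposition, so no decomposition can have width below 2. Combining the bounds, tw(G) = 2.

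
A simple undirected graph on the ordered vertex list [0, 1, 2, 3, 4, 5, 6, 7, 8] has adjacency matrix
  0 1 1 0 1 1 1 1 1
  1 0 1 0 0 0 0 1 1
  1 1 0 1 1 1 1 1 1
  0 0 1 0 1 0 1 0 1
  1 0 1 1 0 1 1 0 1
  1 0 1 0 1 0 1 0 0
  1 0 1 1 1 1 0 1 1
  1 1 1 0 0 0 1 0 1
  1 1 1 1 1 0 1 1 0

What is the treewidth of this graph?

A width-4 tree decomposition is:
Bags: B1 = {0, 2, 4, 6, 8}  B2 = {2, 3, 4, 6, 8}  B3 = {0, 2, 6, 7, 8}  B4 = {0, 2, 4, 5, 6}  B5 = {0, 1, 2, 7, 8}
Tree: B1–B2, B1–B3, B1–B4, B3–B5
Each bag holds 5 vertices, so the decomposition has width 4, which upper-bounds the treewidth. Conversely, {0, 1, 2, 7, 8} is a clique of size 5, and the vertices of any clique must share a bag in every tree decomposition; so some bag has ≥ 5 vertices and tw(G) ≥ 4. The upper and lower bounds meet at 4, so that is the treewidth.

4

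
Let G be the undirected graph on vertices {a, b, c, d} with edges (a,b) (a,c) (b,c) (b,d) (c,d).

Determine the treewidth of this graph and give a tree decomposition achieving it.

Treewidth 2.
One such decomposition:
Bags: B1 = {a, b, c}  B2 = {b, c, d}
Tree: B1–B2

Each bag holds 3 vertices, so the decomposition has width 2, which upper-bounds the treewidth. On the other hand G contains the 3-clique {b, c, d}. A clique must lie in a single bag of any decomposition, so no decomposition can have width below 2. Therefore the treewidth is 2.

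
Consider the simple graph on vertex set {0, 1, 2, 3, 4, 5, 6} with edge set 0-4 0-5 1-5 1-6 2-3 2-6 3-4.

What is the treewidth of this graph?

A width-2 tree decomposition is:
Bags: B1 = {1, 2, 6}  B2 = {1, 2, 3}  B3 = {1, 3, 4}  B4 = {0, 1, 4}  B5 = {0, 1, 5}
Tree: B1–B2, B2–B3, B3–B4, B4–B5
Every bag has size at most 3, so the width is 3 − 1 = 2 and tw(G) ≤ 2. For the lower bound, G contains the cycle 1–6–2–3–4–0–5–1, so G is not a forest; only forests have treewidth ≤ 1, hence tw(G) ≥ 2. Therefore the treewidth is 2.

2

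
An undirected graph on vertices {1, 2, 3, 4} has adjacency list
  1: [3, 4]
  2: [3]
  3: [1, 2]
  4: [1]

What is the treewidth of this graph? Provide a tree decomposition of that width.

Each bag holds 2 vertices, so the decomposition has width 1, which upper-bounds the treewidth. Since G has at least one edge (e.g. 4–1), it is not an edgeless graph, so tw(G) ≥ 1. The upper and lower bounds meet at 1, so that is the treewidth.

Treewidth 1.
One such decomposition:
Bags: B1 = {1, 4}  B2 = {1, 3}  B3 = {2, 3}
Tree: B1–B2, B2–B3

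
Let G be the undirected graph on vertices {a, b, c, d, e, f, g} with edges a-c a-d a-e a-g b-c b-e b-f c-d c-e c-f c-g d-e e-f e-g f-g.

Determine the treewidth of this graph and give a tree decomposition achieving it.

Each bag holds 4 vertices, so the decomposition has width 3, which upper-bounds the treewidth. Conversely, {a, c, d, e} is a clique of size 4, and the vertices of any clique must share a bag in every tree decomposition; so some bag has ≥ 4 vertices and tw(G) ≥ 3. Combining the bounds, tw(G) = 3.

Treewidth 3.
One optimal decomposition is:
Bags: B1 = {a, c, d, e}  B2 = {a, c, e, g}  B3 = {c, e, f, g}  B4 = {b, c, e, f}
Tree: B1–B2, B2–B3, B3–B4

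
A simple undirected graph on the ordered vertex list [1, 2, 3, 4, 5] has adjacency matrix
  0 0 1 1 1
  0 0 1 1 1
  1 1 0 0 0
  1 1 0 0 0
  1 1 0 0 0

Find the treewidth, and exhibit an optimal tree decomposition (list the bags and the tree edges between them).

Every bag has size at most 3, so the width is 3 − 1 = 2 and tw(G) ≤ 2. For the lower bound, G contains the cycle 2–4–1–3–2, so G is not a forest; only forests have treewidth ≤ 1, hence tw(G) ≥ 2. Combining the bounds, tw(G) = 2.

Treewidth 2.
One optimal decomposition is:
Bags: B1 = {1, 2, 4}  B2 = {1, 2, 3}  B3 = {1, 2, 5}
Tree: B1–B2, B2–B3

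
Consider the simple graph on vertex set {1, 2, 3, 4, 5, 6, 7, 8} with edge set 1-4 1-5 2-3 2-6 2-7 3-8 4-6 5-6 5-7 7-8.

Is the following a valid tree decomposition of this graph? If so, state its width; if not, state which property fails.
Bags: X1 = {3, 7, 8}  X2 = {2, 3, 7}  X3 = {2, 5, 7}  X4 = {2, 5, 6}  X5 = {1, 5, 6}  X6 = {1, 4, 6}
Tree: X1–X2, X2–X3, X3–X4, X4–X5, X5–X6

Yes; width 2.

Checking the three conditions: (i) the bags cover all of {1, 2, 3, 4, 5, 6, 7, 8}; (ii) for each edge, some bag contains both endpoints; (iii) the bags containing any fixed vertex form a subtree. All hold, so the decomposition is valid with width 3 − 1 = 2.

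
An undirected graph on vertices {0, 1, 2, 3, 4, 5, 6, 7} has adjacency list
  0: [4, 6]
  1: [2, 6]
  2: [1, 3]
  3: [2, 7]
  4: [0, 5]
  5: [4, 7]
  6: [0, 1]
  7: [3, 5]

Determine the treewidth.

2

A width-2 tree decomposition is:
Bags: B1 = {0, 4, 6}  B2 = {4, 5, 6}  B3 = {5, 6, 7}  B4 = {3, 6, 7}  B5 = {2, 3, 6}  B6 = {1, 2, 6}
Tree: B1–B2, B2–B3, B3–B4, B4–B5, B5–B6
Every bag has size at most 3, so the width is 3 − 1 = 2 and tw(G) ≤ 2. For the lower bound, G contains the cycle 6–0–4–5–7–3–2–1–6, so G is not a forest; only forests have treewidth ≤ 1, hence tw(G) ≥ 2. Therefore the treewidth is 2.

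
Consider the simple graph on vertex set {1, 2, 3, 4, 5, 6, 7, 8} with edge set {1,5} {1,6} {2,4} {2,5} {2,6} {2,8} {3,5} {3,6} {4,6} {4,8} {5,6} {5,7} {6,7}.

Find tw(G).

A width-2 tree decomposition is:
Bags: B1 = {3, 5, 6}  B2 = {1, 5, 6}  B3 = {5, 6, 7}  B4 = {2, 5, 6}  B5 = {2, 4, 6}  B6 = {2, 4, 8}
Tree: B1–B2, B2–B3, B2–B4, B4–B5, B5–B6
Every bag has size at most 3, so the width is 3 − 1 = 2 and tw(G) ≤ 2. For the lower bound, the 3 vertices {2, 4, 8} are pairwise adjacent, and any tree decomposition puts a clique entirely inside one bag — forcing width ≥ 2. The upper and lower bounds meet at 2, so that is the treewidth.

2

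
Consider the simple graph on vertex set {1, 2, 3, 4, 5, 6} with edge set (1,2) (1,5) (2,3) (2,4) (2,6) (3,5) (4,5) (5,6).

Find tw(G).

2

A width-2 tree decomposition is:
Bags: B1 = {2, 5, 6}  B2 = {1, 2, 5}  B3 = {2, 4, 5}  B4 = {2, 3, 5}
Tree: B1–B2, B2–B3, B3–B4
The largest bag has 3 vertices, giving width 2; this decomposition certifies tw(G) ≤ 2. The edges 2–6–5–1–2 form a cycle, so G is not a tree and its treewidth is at least 2. Therefore the treewidth is 2.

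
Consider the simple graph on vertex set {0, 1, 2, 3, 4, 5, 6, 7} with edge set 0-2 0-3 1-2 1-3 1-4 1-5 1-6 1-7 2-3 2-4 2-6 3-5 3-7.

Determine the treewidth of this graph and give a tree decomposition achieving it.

Each bag holds 3 vertices, so the decomposition has width 2, which upper-bounds the treewidth. Conversely, {0, 2, 3} is a clique of size 3, and the vertices of any clique must share a bag in every tree decomposition; so some bag has ≥ 3 vertices and tw(G) ≥ 2. Combining the bounds, tw(G) = 2.

Treewidth 2.
One such decomposition:
Bags: B1 = {1, 2, 3}  B2 = {0, 2, 3}  B3 = {1, 2, 6}  B4 = {1, 3, 5}  B5 = {1, 2, 4}  B6 = {1, 3, 7}
Tree: B1–B2, B1–B3, B1–B4, B3–B5, B1–B6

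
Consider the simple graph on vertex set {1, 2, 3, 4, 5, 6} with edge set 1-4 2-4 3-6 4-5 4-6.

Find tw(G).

1

A width-1 tree decomposition is:
Bags: B1 = {1, 4}  B2 = {4, 6}  B3 = {2, 4}  B4 = {3, 6}  B5 = {4, 5}
Tree: B1–B2, B1–B3, B2–B4, B3–B5
Every bag has size at most 2, so the width is 2 − 1 = 1 and tw(G) ≤ 1. Since G has at least one edge (e.g. 1–4), it is not an edgeless graph, so tw(G) ≥ 1. Combining the bounds, tw(G) = 1.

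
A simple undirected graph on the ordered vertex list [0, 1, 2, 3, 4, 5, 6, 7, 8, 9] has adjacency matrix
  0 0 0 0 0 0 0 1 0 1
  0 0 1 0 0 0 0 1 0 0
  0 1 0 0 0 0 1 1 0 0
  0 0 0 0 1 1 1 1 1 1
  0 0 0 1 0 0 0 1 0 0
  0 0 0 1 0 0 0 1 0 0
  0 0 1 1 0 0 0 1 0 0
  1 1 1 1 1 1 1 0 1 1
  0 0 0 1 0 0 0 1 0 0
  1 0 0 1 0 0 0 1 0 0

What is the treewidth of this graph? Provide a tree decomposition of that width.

Treewidth 2.
Bags: B1 = {2, 6, 7}  B2 = {3, 6, 7}  B3 = {3, 7, 8}  B4 = {3, 7, 9}  B5 = {3, 4, 7}  B6 = {3, 5, 7}  B7 = {1, 2, 7}  B8 = {0, 7, 9}
Tree: B1–B2, B2–B3, B2–B4, B2–B5, B3–B6, B1–B7, B4–B8

Each bag holds 3 vertices, so the decomposition has width 2, which upper-bounds the treewidth. On the other hand G contains the 3-clique {0, 7, 9}. A clique must lie in a single bag of any decomposition, so no decomposition can have width below 2. Hence tw(G) = 2 exactly.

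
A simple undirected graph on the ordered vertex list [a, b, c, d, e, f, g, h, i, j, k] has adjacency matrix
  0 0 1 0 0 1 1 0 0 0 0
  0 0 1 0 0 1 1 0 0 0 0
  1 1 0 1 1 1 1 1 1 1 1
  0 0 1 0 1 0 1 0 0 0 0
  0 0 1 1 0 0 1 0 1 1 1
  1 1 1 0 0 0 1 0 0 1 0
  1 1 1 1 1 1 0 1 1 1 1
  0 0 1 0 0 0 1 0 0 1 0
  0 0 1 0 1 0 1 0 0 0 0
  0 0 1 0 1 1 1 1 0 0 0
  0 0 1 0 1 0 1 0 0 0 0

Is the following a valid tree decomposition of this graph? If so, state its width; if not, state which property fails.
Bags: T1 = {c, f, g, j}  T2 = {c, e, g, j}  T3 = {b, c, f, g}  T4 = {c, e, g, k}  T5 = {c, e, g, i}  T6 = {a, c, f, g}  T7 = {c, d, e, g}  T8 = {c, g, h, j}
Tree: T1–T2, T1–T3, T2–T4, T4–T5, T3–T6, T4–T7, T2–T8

Every vertex of G appears in some bag (union = {a, b, c, d, e, f, g, h, i, j, k}); every edge is covered by a bag; and for each vertex v the set of bags containing v is connected in the bag tree. The decomposition is therefore valid. The largest bag has 4 vertices, so the width is 3.

Yes; width 3.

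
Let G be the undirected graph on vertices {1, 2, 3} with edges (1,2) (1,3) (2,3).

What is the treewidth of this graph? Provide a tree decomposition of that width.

A single bag containing all 3 vertices is trivially a valid decomposition of width 2. On the other hand G contains the 3-clique {1, 2, 3}. A clique must lie in a single bag of any decomposition, so no decomposition can have width below 2. Combining the bounds, tw(G) = 2.

Treewidth 2.
Bags: B1 = {1, 2, 3}
Tree: (single bag)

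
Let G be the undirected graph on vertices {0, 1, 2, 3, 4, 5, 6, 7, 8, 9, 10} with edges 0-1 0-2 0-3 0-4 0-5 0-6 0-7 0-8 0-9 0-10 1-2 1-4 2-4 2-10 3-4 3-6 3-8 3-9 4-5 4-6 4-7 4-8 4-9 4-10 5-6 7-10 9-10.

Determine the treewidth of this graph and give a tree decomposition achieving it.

The largest bag has 4 vertices, giving width 3; this decomposition certifies tw(G) ≤ 3. On the other hand G contains the 4-clique {0, 1, 2, 4}. A clique must lie in a single bag of any decomposition, so no decomposition can have width below 3. Combining the bounds, tw(G) = 3.

Treewidth 3.
One such decomposition:
Bags: B1 = {0, 4, 7, 10}  B2 = {0, 2, 4, 10}  B3 = {0, 4, 9, 10}  B4 = {0, 3, 4, 9}  B5 = {0, 3, 4, 6}  B6 = {0, 4, 5, 6}  B7 = {0, 1, 2, 4}  B8 = {0, 3, 4, 8}
Tree: B1–B2, B2–B3, B3–B4, B4–B5, B5–B6, B2–B7, B5–B8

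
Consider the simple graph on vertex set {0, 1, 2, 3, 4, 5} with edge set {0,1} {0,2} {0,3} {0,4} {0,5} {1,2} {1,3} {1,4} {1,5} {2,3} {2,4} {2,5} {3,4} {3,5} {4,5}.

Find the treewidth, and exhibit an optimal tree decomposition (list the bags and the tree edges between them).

Treewidth 5.
One such decomposition:
Bags: B1 = {0, 1, 2, 3, 4, 5}
Tree: (single bag)

A single bag containing all 6 vertices is trivially a valid decomposition of width 5. For the lower bound, the 6 vertices {0, 1, 2, 3, 4, 5} are pairwise adjacent, and any tree decomposition puts a clique entirely inside one bag — forcing width ≥ 5. Hence tw(G) = 5 exactly.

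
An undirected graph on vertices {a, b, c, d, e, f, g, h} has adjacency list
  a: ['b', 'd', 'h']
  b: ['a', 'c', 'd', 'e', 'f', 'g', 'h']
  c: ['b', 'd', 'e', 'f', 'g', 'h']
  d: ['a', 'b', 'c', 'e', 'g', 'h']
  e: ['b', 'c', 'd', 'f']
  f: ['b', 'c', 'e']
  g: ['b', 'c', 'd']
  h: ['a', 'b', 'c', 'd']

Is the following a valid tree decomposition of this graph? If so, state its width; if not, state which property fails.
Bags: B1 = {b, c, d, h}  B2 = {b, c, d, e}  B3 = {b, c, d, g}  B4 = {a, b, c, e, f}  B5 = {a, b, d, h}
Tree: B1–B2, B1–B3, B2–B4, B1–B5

No — bags containing vertex a are not connected in the tree.

A tree decomposition must satisfy three properties: every vertex lies in some bag; for every edge, both endpoints lie together in some bag; and for every vertex, the bags containing it form a connected subtree. Here bags containing vertex a are not connected in the tree, so the decomposition is invalid.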